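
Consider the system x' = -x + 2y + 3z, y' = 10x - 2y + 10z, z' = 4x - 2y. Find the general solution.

x(t) = c_1e^(3t) + c_2e^(-2t) - c_3e^(-4t), y(t) = 2c_1e^(3t) + c_2e^(-2t), z(t) = -c_2e^(-2t) + c_3e^(-4t)

Coefficient matrix A = [[-1, 2, 3], [10, -2, 10], [4, -2, 0]].
det(A - λI) = 0 gives eigenvalues λ = 3, -2, -4.
For λ=3: eigenvector (1,2,0).
For λ=-2: eigenvector (1,1,-1).
For λ=-4: eigenvector (-1,0,1).
General solution: c_1e^(3t)(1,2,0) + c_2e^(-2t)(1,1,-1) + c_3e^(-4t)(-1,0,1).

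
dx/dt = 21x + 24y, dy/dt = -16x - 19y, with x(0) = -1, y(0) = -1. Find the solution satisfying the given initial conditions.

x(t) = -6e^(5t) + 5e^(-3t), y(t) = 4e^(5t) - 5e^(-3t)

Coefficient matrix A = [[21, 24], [-16, -19]].
Characteristic polynomial det(A - λI) = λ^2 - 2λ - 15 = 0.
Eigenvalues λ = -3, 5.
For λ=-3: (A-λI) row 1 is [24, 24], so an eigenvector is (-1, 1).
For λ=5: (A-λI) row 1 is [16, 24], so an eigenvector is (3, -2).
General solution: c_1e^(-3t)(-1,1) + c_2e^(5t)(3,-2).
Applying x(0)=-1, y(0)=-1 gives c_1=-5, c_2=-2.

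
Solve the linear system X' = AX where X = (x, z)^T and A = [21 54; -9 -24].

Coefficient matrix A = [[21, 54], [-9, -24]].
Characteristic polynomial det(A - λI) = λ^2 + 3λ - 18 = 0.
Eigenvalues λ = -6, 3.
For λ=-6: (A-λI) row 1 is [27, 54], so an eigenvector is (-2, 1).
For λ=3: (A-λI) row 1 is [18, 54], so an eigenvector is (3, -1).
General solution: c_1e^(-6t)(-2,1) + c_2e^(3t)(3,-1).

x(t) = -2c_1e^(-6t) + 3c_2e^(3t), z(t) = c_1e^(-6t) - c_2e^(3t)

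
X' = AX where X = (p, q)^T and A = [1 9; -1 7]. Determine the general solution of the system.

p(t) = -3C_1e^(4t) - 3C_2te^(4t) - 2C_2e^(4t), q(t) = -C_1e^(4t) - C_2te^(4t) - C_2e^(4t)

Coefficient matrix A = [[1, 9], [-1, 7]].
Characteristic polynomial det(A - λI) = λ^2 - 8λ + 16 = 0.
Single eigenvalue λ = 4 with algebraic multiplicity 2.
Eigenvector v = (-3,-1); generalized eigenvector w with (A-λI)w=v is (-2,-1).
General solution: e^(4t)[C_1·v + C_2·(t·v + w)].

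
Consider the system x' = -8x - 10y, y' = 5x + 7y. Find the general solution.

Coefficient matrix A = [[-8, -10], [5, 7]].
Characteristic polynomial det(A - λI) = λ^2 + λ - 6 = 0.
Eigenvalues λ = 2, -3.
For λ=2: (A-λI) row 1 is [-10, -10], so an eigenvector is (-1, 1).
For λ=-3: (A-λI) row 1 is [-5, -10], so an eigenvector is (2, -1).
General solution: C_1e^(2t)(-1,1) + C_2e^(-3t)(2,-1).

x(t) = -C_1e^(2t) + 2C_2e^(-3t), y(t) = C_1e^(2t) - C_2e^(-3t)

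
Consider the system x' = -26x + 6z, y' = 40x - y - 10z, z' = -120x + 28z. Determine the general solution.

x(t) = c_1e^(-2t) + c_3e^(4t), y(t) = c_2e^(-t) - 2c_3e^(4t), z(t) = 4c_1e^(-2t) + 5c_3e^(4t)

Coefficient matrix A = [[-26, 0, 6], [40, -1, -10], [-120, 0, 28]].
det(A - λI) = 0 gives eigenvalues λ = -2, -1, 4.
For λ=-2: eigenvector (1,0,4).
For λ=-1: eigenvector (0,1,0).
For λ=4: eigenvector (1,-2,5).
General solution: c_1e^(-2t)(1,0,4) + c_2e^(-t)(0,1,0) + c_3e^(4t)(1,-2,5).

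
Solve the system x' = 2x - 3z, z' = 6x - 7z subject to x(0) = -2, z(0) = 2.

Coefficient matrix A = [[2, -3], [6, -7]].
Characteristic polynomial det(A - λI) = λ^2 + 5λ + 4 = 0.
Eigenvalues λ = -1, -4.
For λ=-1: (A-λI) row 1 is [3, -3], so an eigenvector is (-1, -1).
For λ=-4: (A-λI) row 1 is [6, -3], so an eigenvector is (-1, -2).
General solution: c_1e^(-t)(-1,-1) + c_2e^(-4t)(-1,-2).
Applying x(0)=-2, z(0)=2 gives c_1=6, c_2=-4.

x(t) = -6e^(-t) + 4e^(-4t), z(t) = -6e^(-t) + 8e^(-4t)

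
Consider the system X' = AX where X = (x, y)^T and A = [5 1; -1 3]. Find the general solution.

x(t) = -C_1e^(4t) - C_2te^(4t), y(t) = C_1e^(4t) + C_2te^(4t) - C_2e^(4t)

Coefficient matrix A = [[5, 1], [-1, 3]].
Characteristic polynomial det(A - λI) = λ^2 - 8λ + 16 = 0.
Single eigenvalue λ = 4 with algebraic multiplicity 2.
Eigenvector v = (-1,1); generalized eigenvector w with (A-λI)w=v is (0,-1).
General solution: e^(4t)[C_1·v + C_2·(t·v + w)].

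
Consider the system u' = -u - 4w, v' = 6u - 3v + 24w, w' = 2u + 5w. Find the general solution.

Coefficient matrix A = [[-1, 0, -4], [6, -3, 24], [2, 0, 5]].
det(A - λI) = 0 gives eigenvalues λ = 3, 1, -3.
For λ=3: eigenvector (-1,3,1).
For λ=1: eigenvector (-2,3,1).
For λ=-3: eigenvector (0,1,0).
General solution: C_1e^(3t)(-1,3,1) + C_2e^(t)(-2,3,1) + C_3e^(-3t)(0,1,0).

u(t) = -C_1e^(3t) - 2C_2e^(t), v(t) = 3C_1e^(3t) + 3C_2e^(t) + C_3e^(-3t), w(t) = C_1e^(3t) + C_2e^(t)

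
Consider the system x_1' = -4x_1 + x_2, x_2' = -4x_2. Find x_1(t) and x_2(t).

Coefficient matrix A = [[-4, 1], [0, -4]].
Characteristic polynomial det(A - λI) = λ^2 + 8λ + 16 = 0.
Single eigenvalue λ = -4 with algebraic multiplicity 2.
Eigenvector v = (1,0); generalized eigenvector w with (A-λI)w=v is (-2,1).
General solution: e^(-4t)[K_1·v + K_2·(t·v + w)].

x_1(t) = K_1e^(-4t) + K_2te^(-4t) - 2K_2e^(-4t), x_2(t) = K_2e^(-4t)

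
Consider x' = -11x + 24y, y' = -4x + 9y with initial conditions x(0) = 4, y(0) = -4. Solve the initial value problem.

x(t) = -32e^(t) + 36e^(-3t), y(t) = -16e^(t) + 12e^(-3t)

Coefficient matrix A = [[-11, 24], [-4, 9]].
Characteristic polynomial det(A - λI) = λ^2 + 2λ - 3 = 0.
Eigenvalues λ = 1, -3.
For λ=1: (A-λI) row 1 is [-12, 24], so an eigenvector is (2, 1).
For λ=-3: (A-λI) row 1 is [-8, 24], so an eigenvector is (3, 1).
General solution: C_1e^(t)(2,1) + C_2e^(-3t)(3,1).
Applying x(0)=4, y(0)=-4 gives C_1=-16, C_2=12.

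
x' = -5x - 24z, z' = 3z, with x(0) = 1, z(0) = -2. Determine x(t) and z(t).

Coefficient matrix A = [[-5, -24], [0, 3]].
Characteristic polynomial det(A - λI) = λ^2 + 2λ - 15 = 0.
Eigenvalues λ = -5, 3.
For λ=-5: (A-λI) row 1 is [0, -24], so an eigenvector is (-1, 0).
For λ=3: (A-λI) row 1 is [-8, -24], so an eigenvector is (3, -1).
General solution: c_1e^(-5t)(-1,0) + c_2e^(3t)(3,-1).
Applying x(0)=1, z(0)=-2 gives c_1=5, c_2=2.

x(t) = 6e^(3t) - 5e^(-5t), z(t) = -2e^(3t)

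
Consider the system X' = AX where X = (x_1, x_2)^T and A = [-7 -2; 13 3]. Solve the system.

Coefficient matrix A = [[-7, -2], [13, 3]].
Characteristic polynomial det(A - λI) = λ^2 + 4λ + 5 = 0.
Eigenvalues λ = -2 ± i (complex conjugate pair).
For λ=-2+i: an eigenvector is (-1,2) - i(1,-3) = (-1 - i, 2 + 3i).
A real fundamental pair from Re and Im of e^((-2+i)t)v: X_1 = e^(-2t)(cos(t)·(-1,2) + sin(t)·(1,-3)), X_2 = e^(-2t)(sin(t)·(-1,2) - cos(t)·(1,-3)).
General solution: C_1X_1 + C_2X_2.

x_1(t) = C_1e^(-2t)sin(t) - C_1e^(-2t)cos(t) - C_2e^(-2t)sin(t) - C_2e^(-2t)cos(t), x_2(t) = -3C_1e^(-2t)sin(t) + 2C_1e^(-2t)cos(t) + 2C_2e^(-2t)sin(t) + 3C_2e^(-2t)cos(t)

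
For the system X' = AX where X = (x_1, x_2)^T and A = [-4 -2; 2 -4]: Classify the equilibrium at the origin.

A = [[-4,-2],[2,-4]]; det(A-λI) = λ^2 + 8λ + 20.
λ = -4 ± 2i: negative real part.

stable spiral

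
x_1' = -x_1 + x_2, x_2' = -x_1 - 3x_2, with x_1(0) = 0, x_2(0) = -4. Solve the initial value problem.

x_1(t) = -4te^(-2t), x_2(t) = 4te^(-2t) - 4e^(-2t)

Coefficient matrix A = [[-1, 1], [-1, -3]].
Characteristic polynomial det(A - λI) = λ^2 + 4λ + 4 = 0.
Single eigenvalue λ = -2 with algebraic multiplicity 2.
Eigenvector v = (1,-1); generalized eigenvector w with (A-λI)w=v is (1,0).
General solution: e^(-2t)[C_1·v + C_2·(t·v + w)].
Applying x_1(0)=0, x_2(0)=-4 gives C_1=4, C_2=-4.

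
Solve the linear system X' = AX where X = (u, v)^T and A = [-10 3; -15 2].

Coefficient matrix A = [[-10, 3], [-15, 2]].
Characteristic polynomial det(A - λI) = λ^2 + 8λ + 25 = 0.
Eigenvalues λ = -4 ± 3i (complex conjugate pair).
For λ=-4+3i: an eigenvector is (0,1) - i(1,2) = (0 - i, 1 - 2i).
A real fundamental pair from Re and Im of e^((-4+3i)t)v: X_1 = e^(-4t)(cos(3t)·(0,1) + sin(3t)·(1,2)), X_2 = e^(-4t)(sin(3t)·(0,1) - cos(3t)·(1,2)).
General solution: K_1X_1 + K_2X_2.

u(t) = K_1e^(-4t)sin(3t) - K_2e^(-4t)cos(3t), v(t) = 2K_1e^(-4t)sin(3t) + K_1e^(-4t)cos(3t) + K_2e^(-4t)sin(3t) - 2K_2e^(-4t)cos(3t)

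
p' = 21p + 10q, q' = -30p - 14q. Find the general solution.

Coefficient matrix A = [[21, 10], [-30, -14]].
Characteristic polynomial det(A - λI) = λ^2 - 7λ + 6 = 0.
Eigenvalues λ = 6, 1.
For λ=6: (A-λI) row 1 is [15, 10], so an eigenvector is (-2, 3).
For λ=1: (A-λI) row 1 is [20, 10], so an eigenvector is (1, -2).
General solution: K_1e^(6t)(-2,3) + K_2e^(t)(1,-2).

p(t) = -2K_1e^(6t) + K_2e^(t), q(t) = 3K_1e^(6t) - 2K_2e^(t)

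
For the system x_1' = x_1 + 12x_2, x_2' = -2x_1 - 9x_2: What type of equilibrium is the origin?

stable node

A = [[1,12],[-2,-9]]; det(A-λI) = λ^2 + 8λ + 15.
λ = -5, -3: both negative.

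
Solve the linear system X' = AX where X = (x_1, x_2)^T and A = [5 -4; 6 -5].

x_1(t) = -C_1e^(t) + 2C_2e^(-t), x_2(t) = -C_1e^(t) + 3C_2e^(-t)

Coefficient matrix A = [[5, -4], [6, -5]].
Characteristic polynomial det(A - λI) = λ^2 - 1 = 0.
Eigenvalues λ = 1, -1.
For λ=1: (A-λI) row 1 is [4, -4], so an eigenvector is (-1, -1).
For λ=-1: (A-λI) row 1 is [6, -4], so an eigenvector is (2, 3).
General solution: C_1e^(t)(-1,-1) + C_2e^(-t)(2,3).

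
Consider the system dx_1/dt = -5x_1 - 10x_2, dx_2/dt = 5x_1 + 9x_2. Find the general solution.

Coefficient matrix A = [[-5, -10], [5, 9]].
Characteristic polynomial det(A - λI) = λ^2 - 4λ + 5 = 0.
Eigenvalues λ = 2 ± i (complex conjugate pair).
For λ=2+i: an eigenvector is (1,-1) - i(3,-2) = (1 - 3i, -1 + 2i).
A real fundamental pair from Re and Im of e^((2+i)t)v: X_1 = e^(2t)(cos(t)·(1,-1) + sin(t)·(3,-2)), X_2 = e^(2t)(sin(t)·(1,-1) - cos(t)·(3,-2)).
General solution: C_1X_1 + C_2X_2.

x_1(t) = 3C_1e^(2t)sin(t) + C_1e^(2t)cos(t) + C_2e^(2t)sin(t) - 3C_2e^(2t)cos(t), x_2(t) = -2C_1e^(2t)sin(t) - C_1e^(2t)cos(t) - C_2e^(2t)sin(t) + 2C_2e^(2t)cos(t)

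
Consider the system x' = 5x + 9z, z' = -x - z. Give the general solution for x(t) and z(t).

Coefficient matrix A = [[5, 9], [-1, -1]].
Characteristic polynomial det(A - λI) = λ^2 - 4λ + 4 = 0.
Single eigenvalue λ = 2 with algebraic multiplicity 2.
Eigenvector v = (-3,1); generalized eigenvector w with (A-λI)w=v is (2,-1).
General solution: e^(2t)[K_1·v + K_2·(t·v + w)].

x(t) = -3K_1e^(2t) - 3K_2te^(2t) + 2K_2e^(2t), z(t) = K_1e^(2t) + K_2te^(2t) - K_2e^(2t)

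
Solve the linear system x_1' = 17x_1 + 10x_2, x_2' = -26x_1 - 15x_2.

x_1(t) = K_1e^(t)sin(2t) + 2K_1e^(t)cos(2t) + 2K_2e^(t)sin(2t) - K_2e^(t)cos(2t), x_2(t) = -2K_1e^(t)sin(2t) - 3K_1e^(t)cos(2t) - 3K_2e^(t)sin(2t) + 2K_2e^(t)cos(2t)

Coefficient matrix A = [[17, 10], [-26, -15]].
Characteristic polynomial det(A - λI) = λ^2 - 2λ + 5 = 0.
Eigenvalues λ = 1 ± 2i (complex conjugate pair).
For λ=1+2i: an eigenvector is (2,-3) - i(1,-2) = (2 - i, -3 + 2i).
A real fundamental pair from Re and Im of e^((1+2i)t)v: X_1 = e^(t)(cos(2t)·(2,-3) + sin(2t)·(1,-2)), X_2 = e^(t)(sin(2t)·(2,-3) - cos(2t)·(1,-2)).
General solution: K_1X_1 + K_2X_2.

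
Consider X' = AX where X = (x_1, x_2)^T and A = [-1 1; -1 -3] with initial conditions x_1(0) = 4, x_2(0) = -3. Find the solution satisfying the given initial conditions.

x_1(t) = te^(-2t) + 4e^(-2t), x_2(t) = -te^(-2t) - 3e^(-2t)

Coefficient matrix A = [[-1, 1], [-1, -3]].
Characteristic polynomial det(A - λI) = λ^2 + 4λ + 4 = 0.
Single eigenvalue λ = -2 with algebraic multiplicity 2.
Eigenvector v = (1,-1); generalized eigenvector w with (A-λI)w=v is (3,-2).
General solution: e^(-2t)[C_1·v + C_2·(t·v + w)].
Applying x_1(0)=4, x_2(0)=-3 gives C_1=1, C_2=1.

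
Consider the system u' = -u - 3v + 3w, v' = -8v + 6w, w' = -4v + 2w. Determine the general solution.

Coefficient matrix A = [[-1, -3, 3], [0, -8, 6], [0, -4, 2]].
det(A - λI) = 0 gives eigenvalues λ = -1, -2, -4.
For λ=-1: eigenvector (1,0,0).
For λ=-2: eigenvector (0,1,1).
For λ=-4: eigenvector (1,3,2).
General solution: c_1e^(-t)(1,0,0) + c_2e^(-2t)(0,1,1) + c_3e^(-4t)(1,3,2).

u(t) = c_1e^(-t) + c_3e^(-4t), v(t) = c_2e^(-2t) + 3c_3e^(-4t), w(t) = c_2e^(-2t) + 2c_3e^(-4t)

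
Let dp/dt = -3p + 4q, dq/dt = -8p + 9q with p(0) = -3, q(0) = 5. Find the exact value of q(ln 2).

A = [[-3,4],[-8,9]]; eigenvalues λ = 5, 1.
Eigenvectors: (-1,-2) for λ=5, (1,1) for λ=1.
From the initial condition, c_1 = -8, c_2 = -11.
q(ln 2) = (-8)(2^5)(-2) + (-11)(2^1)(1) = 490.

490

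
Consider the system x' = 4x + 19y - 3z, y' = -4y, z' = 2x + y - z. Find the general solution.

Coefficient matrix A = [[4, 19, -3], [0, -4, 0], [2, 1, -1]].
det(A - λI) = 0 gives eigenvalues λ = 2, -4, 1.
For λ=2: eigenvector (3,0,2).
For λ=-4: eigenvector (-2,1,1).
For λ=1: eigenvector (1,0,1).
General solution: c_1e^(2t)(3,0,2) + c_2e^(-4t)(-2,1,1) + c_3e^(t)(1,0,1).

x(t) = 3c_1e^(2t) - 2c_2e^(-4t) + c_3e^(t), y(t) = c_2e^(-4t), z(t) = 2c_1e^(2t) + c_2e^(-4t) + c_3e^(t)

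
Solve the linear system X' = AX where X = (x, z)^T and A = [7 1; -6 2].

x(t) = -c_1e^(4t) + c_2e^(5t), z(t) = 3c_1e^(4t) - 2c_2e^(5t)

Coefficient matrix A = [[7, 1], [-6, 2]].
Characteristic polynomial det(A - λI) = λ^2 - 9λ + 20 = 0.
Eigenvalues λ = 4, 5.
For λ=4: (A-λI) row 1 is [3, 1], so an eigenvector is (-1, 3).
For λ=5: (A-λI) row 1 is [2, 1], so an eigenvector is (1, -2).
General solution: c_1e^(4t)(-1,3) + c_2e^(5t)(1,-2).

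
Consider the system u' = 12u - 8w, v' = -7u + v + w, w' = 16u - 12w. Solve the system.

Coefficient matrix A = [[12, 0, -8], [-7, 1, 1], [16, 0, -12]].
det(A - λI) = 0 gives eigenvalues λ = 4, 1, -4.
For λ=4: eigenvector (1,-2,1).
For λ=1: eigenvector (0,1,0).
For λ=-4: eigenvector (1,1,2).
General solution: c_1e^(4t)(1,-2,1) + c_2e^(t)(0,1,0) + c_3e^(-4t)(1,1,2).

u(t) = c_1e^(4t) + c_3e^(-4t), v(t) = -2c_1e^(4t) + c_2e^(t) + c_3e^(-4t), w(t) = c_1e^(4t) + 2c_3e^(-4t)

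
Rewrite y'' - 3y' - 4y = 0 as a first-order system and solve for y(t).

y(t) = K_1e^(-t) + K_2e^(4t)

Let x_1 = y, x_2 = y'. Then x_1' = x_2 and x_2' = 4x_1 + 3x_2.
A = [[0,1],[4,3]]; det(A-λI) = λ^2 - 3λ - 4.
Eigenvalues λ = -1, 4 with eigenvectors (1,-1), (1,4).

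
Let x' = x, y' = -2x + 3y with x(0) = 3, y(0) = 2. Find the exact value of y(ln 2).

A = [[1,0],[-2,3]]; eigenvalues λ = 3, 1.
Eigenvectors: (0,-1) for λ=3, (1,1) for λ=1.
From the initial condition, c_1 = 1, c_2 = 3.
y(ln 2) = (1)(2^3)(-1) + (3)(2^1)(1) = -2.

-2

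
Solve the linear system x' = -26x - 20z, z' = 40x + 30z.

Coefficient matrix A = [[-26, -20], [40, 30]].
Characteristic polynomial det(A - λI) = λ^2 - 4λ + 20 = 0.
Eigenvalues λ = 2 ± 4i (complex conjugate pair).
For λ=2+4i: an eigenvector is (1,-1) - i(-2,3) = (1 + 2i, -1 - 3i).
A real fundamental pair from Re and Im of e^((2+4i)t)v: X_1 = e^(2t)(cos(4t)·(1,-1) + sin(4t)·(-2,3)), X_2 = e^(2t)(sin(4t)·(1,-1) - cos(4t)·(-2,3)).
General solution: c_1X_1 + c_2X_2.

x(t) = -2c_1e^(2t)sin(4t) + c_1e^(2t)cos(4t) + c_2e^(2t)sin(4t) + 2c_2e^(2t)cos(4t), z(t) = 3c_1e^(2t)sin(4t) - c_1e^(2t)cos(4t) - c_2e^(2t)sin(4t) - 3c_2e^(2t)cos(4t)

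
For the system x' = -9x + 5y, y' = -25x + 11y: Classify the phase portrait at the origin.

unstable spiral

A = [[-9,5],[-25,11]]; det(A-λI) = λ^2 - 2λ + 26.
λ = 1 ± 5i: positive real part.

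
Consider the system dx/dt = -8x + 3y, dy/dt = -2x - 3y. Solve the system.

x(t) = 3c_1e^(-6t) + c_2e^(-5t), y(t) = 2c_1e^(-6t) + c_2e^(-5t)

Coefficient matrix A = [[-8, 3], [-2, -3]].
Characteristic polynomial det(A - λI) = λ^2 + 11λ + 30 = 0.
Eigenvalues λ = -6, -5.
For λ=-6: (A-λI) row 1 is [-2, 3], so an eigenvector is (3, 2).
For λ=-5: (A-λI) row 1 is [-3, 3], so an eigenvector is (1, 1).
General solution: c_1e^(-6t)(3,2) + c_2e^(-5t)(1,1).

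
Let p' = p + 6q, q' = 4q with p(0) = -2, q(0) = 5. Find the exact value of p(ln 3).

774

A = [[1,6],[0,4]]; eigenvalues λ = 1, 4.
Eigenvectors: (-1,0) for λ=1, (-2,-1) for λ=4.
From the initial condition, c_1 = 12, c_2 = -5.
p(ln 3) = (12)(3^1)(-1) + (-5)(3^4)(-2) = 774.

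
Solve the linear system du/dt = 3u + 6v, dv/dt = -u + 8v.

u(t) = -2K_1e^(6t) + 3K_2e^(5t), v(t) = -K_1e^(6t) + K_2e^(5t)

Coefficient matrix A = [[3, 6], [-1, 8]].
Characteristic polynomial det(A - λI) = λ^2 - 11λ + 30 = 0.
Eigenvalues λ = 6, 5.
For λ=6: (A-λI) row 1 is [-3, 6], so an eigenvector is (-2, -1).
For λ=5: (A-λI) row 1 is [-2, 6], so an eigenvector is (3, 1).
General solution: K_1e^(6t)(-2,-1) + K_2e^(5t)(3,1).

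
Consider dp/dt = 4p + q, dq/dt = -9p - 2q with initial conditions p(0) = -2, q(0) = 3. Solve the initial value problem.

Coefficient matrix A = [[4, 1], [-9, -2]].
Characteristic polynomial det(A - λI) = λ^2 - 2λ + 1 = 0.
Single eigenvalue λ = 1 with algebraic multiplicity 2.
Eigenvector v = (-1,3); generalized eigenvector w with (A-λI)w=v is (0,-1).
General solution: e^(t)[C_1·v + C_2·(t·v + w)].
Applying p(0)=-2, q(0)=3 gives C_1=2, C_2=3.

p(t) = -3te^(t) - 2e^(t), q(t) = 9te^(t) + 3e^(t)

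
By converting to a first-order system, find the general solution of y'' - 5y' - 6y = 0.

Let x_1 = y, x_2 = y'. Then x_1' = x_2 and x_2' = 6x_1 + 5x_2.
A = [[0,1],[6,5]]; det(A-λI) = λ^2 - 5λ - 6.
Eigenvalues λ = 6, -1 with eigenvectors (1,6), (1,-1).

y(t) = C_1e^(6t) + C_2e^(-t)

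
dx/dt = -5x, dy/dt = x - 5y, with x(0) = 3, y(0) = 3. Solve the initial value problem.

x(t) = 3e^(-5t), y(t) = 3te^(-5t) + 3e^(-5t)

Coefficient matrix A = [[-5, 0], [1, -5]].
Characteristic polynomial det(A - λI) = λ^2 + 10λ + 25 = 0.
Single eigenvalue λ = -5 with algebraic multiplicity 2.
Eigenvector v = (0,-1); generalized eigenvector w with (A-λI)w=v is (-1,3).
General solution: e^(-5t)[K_1·v + K_2·(t·v + w)].
Applying x(0)=3, y(0)=3 gives K_1=-12, K_2=-3.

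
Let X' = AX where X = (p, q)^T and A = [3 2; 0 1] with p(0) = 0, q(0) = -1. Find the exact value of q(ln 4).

A = [[3,2],[0,1]]; eigenvalues λ = 1, 3.
Eigenvectors: (1,-1) for λ=1, (1,0) for λ=3.
From the initial condition, c_1 = 1, c_2 = -1.
q(ln 4) = (1)(4^1)(-1) + (-1)(4^3)(0) = -4.

-4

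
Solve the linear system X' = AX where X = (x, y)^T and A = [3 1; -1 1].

x(t) = C_1e^(2t) + C_2te^(2t) + C_2e^(2t), y(t) = -C_1e^(2t) - C_2te^(2t)

Coefficient matrix A = [[3, 1], [-1, 1]].
Characteristic polynomial det(A - λI) = λ^2 - 4λ + 4 = 0.
Single eigenvalue λ = 2 with algebraic multiplicity 2.
Eigenvector v = (1,-1); generalized eigenvector w with (A-λI)w=v is (1,0).
General solution: e^(2t)[C_1·v + C_2·(t·v + w)].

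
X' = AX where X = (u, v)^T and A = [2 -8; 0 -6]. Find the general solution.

Coefficient matrix A = [[2, -8], [0, -6]].
Characteristic polynomial det(A - λI) = λ^2 + 4λ - 12 = 0.
Eigenvalues λ = -6, 2.
For λ=-6: (A-λI) row 1 is [8, -8], so an eigenvector is (1, 1).
For λ=2: (A-λI) row 1 is [0, -8], so an eigenvector is (-1, 0).
General solution: K_1e^(-6t)(1,1) + K_2e^(2t)(-1,0).

u(t) = K_1e^(-6t) - K_2e^(2t), v(t) = K_1e^(-6t)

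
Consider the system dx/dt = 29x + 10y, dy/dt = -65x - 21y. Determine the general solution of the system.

Coefficient matrix A = [[29, 10], [-65, -21]].
Characteristic polynomial det(A - λI) = λ^2 - 8λ + 41 = 0.
Eigenvalues λ = 4 ± 5i (complex conjugate pair).
For λ=4+5i: an eigenvector is (-1,3) - i(1,-2) = (-1 - i, 3 + 2i).
A real fundamental pair from Re and Im of e^((4+5i)t)v: X_1 = e^(4t)(cos(5t)·(-1,3) + sin(5t)·(1,-2)), X_2 = e^(4t)(sin(5t)·(-1,3) - cos(5t)·(1,-2)).
General solution: c_1X_1 + c_2X_2.

x(t) = c_1e^(4t)sin(5t) - c_1e^(4t)cos(5t) - c_2e^(4t)sin(5t) - c_2e^(4t)cos(5t), y(t) = -2c_1e^(4t)sin(5t) + 3c_1e^(4t)cos(5t) + 3c_2e^(4t)sin(5t) + 2c_2e^(4t)cos(5t)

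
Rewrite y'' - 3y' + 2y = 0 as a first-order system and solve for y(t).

y(t) = C_1e^(2t) + C_2e^(t)

Let x_1 = y, x_2 = y'. Then x_1' = x_2 and x_2' = -2x_1 + 3x_2.
A = [[0,1],[-2,3]]; det(A-λI) = λ^2 - 3λ + 2.
Eigenvalues λ = 2, 1 with eigenvectors (1,2), (1,1).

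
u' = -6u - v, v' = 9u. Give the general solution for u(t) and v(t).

Coefficient matrix A = [[-6, -1], [9, 0]].
Characteristic polynomial det(A - λI) = λ^2 + 6λ + 9 = 0.
Single eigenvalue λ = -3 with algebraic multiplicity 2.
Eigenvector v = (1,-3); generalized eigenvector w with (A-λI)w=v is (0,-1).
General solution: e^(-3t)[c_1·v + c_2·(t·v + w)].

u(t) = c_1e^(-3t) + c_2te^(-3t), v(t) = -3c_1e^(-3t) - 3c_2te^(-3t) - c_2e^(-3t)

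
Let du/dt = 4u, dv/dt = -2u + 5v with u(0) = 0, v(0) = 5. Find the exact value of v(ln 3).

A = [[4,0],[-2,5]]; eigenvalues λ = 4, 5.
Eigenvectors: (1,2) for λ=4, (0,1) for λ=5.
From the initial condition, c_1 = 0, c_2 = 5.
v(ln 3) = (0)(3^4)(2) + (5)(3^5)(1) = 1215.

1215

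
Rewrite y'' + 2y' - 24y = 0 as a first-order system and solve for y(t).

y(t) = K_1e^(4t) + K_2e^(-6t)

Let x_1 = y, x_2 = y'. Then x_1' = x_2 and x_2' = 24x_1 - 2x_2.
A = [[0,1],[24,-2]]; det(A-λI) = λ^2 + 2λ - 24.
Eigenvalues λ = 4, -6 with eigenvectors (1,4), (1,-6).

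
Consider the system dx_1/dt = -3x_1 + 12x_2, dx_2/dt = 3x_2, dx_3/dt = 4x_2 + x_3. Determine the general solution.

Coefficient matrix A = [[-3, 12, 0], [0, 3, 0], [0, 4, 1]].
det(A - λI) = 0 gives eigenvalues λ = 3, -3, 1.
For λ=3: eigenvector (2,1,2).
For λ=-3: eigenvector (1,0,0).
For λ=1: eigenvector (0,0,1).
General solution: c_1e^(3t)(2,1,2) + c_2e^(-3t)(1,0,0) + c_3e^(t)(0,0,1).

x_1(t) = 2c_1e^(3t) + c_2e^(-3t), x_2(t) = c_1e^(3t), x_3(t) = 2c_1e^(3t) + c_3e^(t)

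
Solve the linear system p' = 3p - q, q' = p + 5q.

Coefficient matrix A = [[3, -1], [1, 5]].
Characteristic polynomial det(A - λI) = λ^2 - 8λ + 16 = 0.
Single eigenvalue λ = 4 with algebraic multiplicity 2.
Eigenvector v = (-1,1); generalized eigenvector w with (A-λI)w=v is (-2,3).
General solution: e^(4t)[C_1·v + C_2·(t·v + w)].

p(t) = -C_1e^(4t) - C_2te^(4t) - 2C_2e^(4t), q(t) = C_1e^(4t) + C_2te^(4t) + 3C_2e^(4t)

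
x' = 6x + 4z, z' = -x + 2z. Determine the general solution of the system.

Coefficient matrix A = [[6, 4], [-1, 2]].
Characteristic polynomial det(A - λI) = λ^2 - 8λ + 16 = 0.
Single eigenvalue λ = 4 with algebraic multiplicity 2.
Eigenvector v = (-2,1); generalized eigenvector w with (A-λI)w=v is (3,-2).
General solution: e^(4t)[c_1·v + c_2·(t·v + w)].

x(t) = -2c_1e^(4t) - 2c_2te^(4t) + 3c_2e^(4t), z(t) = c_1e^(4t) + c_2te^(4t) - 2c_2e^(4t)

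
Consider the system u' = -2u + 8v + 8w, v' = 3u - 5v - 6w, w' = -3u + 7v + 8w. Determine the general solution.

Coefficient matrix A = [[-2, 8, 8], [3, -5, -6], [-3, 7, 8]].
det(A - λI) = 0 gives eigenvalues λ = -2, 1, 2.
For λ=-2: eigenvector (1,-1,1).
For λ=1: eigenvector (0,1,-1).
For λ=2: eigenvector (2,0,1).
General solution: c_1e^(-2t)(1,-1,1) + c_2e^(t)(0,1,-1) + c_3e^(2t)(2,0,1).

u(t) = c_1e^(-2t) + 2c_3e^(2t), v(t) = -c_1e^(-2t) + c_2e^(t), w(t) = c_1e^(-2t) - c_2e^(t) + c_3e^(2t)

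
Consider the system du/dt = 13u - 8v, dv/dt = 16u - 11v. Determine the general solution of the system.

u(t) = -C_1e^(-3t) + C_2e^(5t), v(t) = -2C_1e^(-3t) + C_2e^(5t)

Coefficient matrix A = [[13, -8], [16, -11]].
Characteristic polynomial det(A - λI) = λ^2 - 2λ - 15 = 0.
Eigenvalues λ = -3, 5.
For λ=-3: (A-λI) row 1 is [16, -8], so an eigenvector is (-1, -2).
For λ=5: (A-λI) row 1 is [8, -8], so an eigenvector is (1, 1).
General solution: C_1e^(-3t)(-1,-2) + C_2e^(5t)(1,1).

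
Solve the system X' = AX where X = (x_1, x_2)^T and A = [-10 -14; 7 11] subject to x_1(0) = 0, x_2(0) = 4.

Coefficient matrix A = [[-10, -14], [7, 11]].
Characteristic polynomial det(A - λI) = λ^2 - λ - 12 = 0.
Eigenvalues λ = 4, -3.
For λ=4: (A-λI) row 1 is [-14, -14], so an eigenvector is (-1, 1).
For λ=-3: (A-λI) row 1 is [-7, -14], so an eigenvector is (2, -1).
General solution: C_1e^(4t)(-1,1) + C_2e^(-3t)(2,-1).
Applying x_1(0)=0, x_2(0)=4 gives C_1=8, C_2=4.

x_1(t) = -8e^(4t) + 8e^(-3t), x_2(t) = 8e^(4t) - 4e^(-3t)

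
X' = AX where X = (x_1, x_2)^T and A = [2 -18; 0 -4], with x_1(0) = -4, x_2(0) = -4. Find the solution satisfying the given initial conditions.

x_1(t) = 8e^(2t) - 12e^(-4t), x_2(t) = -4e^(-4t)

Coefficient matrix A = [[2, -18], [0, -4]].
Characteristic polynomial det(A - λI) = λ^2 + 2λ - 8 = 0.
Eigenvalues λ = 2, -4.
For λ=2: (A-λI) row 1 is [0, -18], so an eigenvector is (1, 0).
For λ=-4: (A-λI) row 1 is [6, -18], so an eigenvector is (-3, -1).
General solution: C_1e^(2t)(1,0) + C_2e^(-4t)(-3,-1).
Applying x_1(0)=-4, x_2(0)=-4 gives C_1=8, C_2=4.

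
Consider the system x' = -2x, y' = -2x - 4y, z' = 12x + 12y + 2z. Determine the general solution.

Coefficient matrix A = [[-2, 0, 0], [-2, -4, 0], [12, 12, 2]].
det(A - λI) = 0 gives eigenvalues λ = -2, 2, -4.
For λ=-2: eigenvector (1,-1,0).
For λ=2: eigenvector (0,0,1).
For λ=-4: eigenvector (0,1,-2).
General solution: K_1e^(-2t)(1,-1,0) + K_2e^(2t)(0,0,1) + K_3e^(-4t)(0,1,-2).

x(t) = K_1e^(-2t), y(t) = -K_1e^(-2t) + K_3e^(-4t), z(t) = K_2e^(2t) - 2K_3e^(-4t)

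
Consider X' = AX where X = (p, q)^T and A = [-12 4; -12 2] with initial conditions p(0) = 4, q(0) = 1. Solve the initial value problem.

p(t) = -10e^(-4t) + 14e^(-6t), q(t) = -20e^(-4t) + 21e^(-6t)

Coefficient matrix A = [[-12, 4], [-12, 2]].
Characteristic polynomial det(A - λI) = λ^2 + 10λ + 24 = 0.
Eigenvalues λ = -4, -6.
For λ=-4: (A-λI) row 1 is [-8, 4], so an eigenvector is (1, 2).
For λ=-6: (A-λI) row 1 is [-6, 4], so an eigenvector is (2, 3).
General solution: K_1e^(-4t)(1,2) + K_2e^(-6t)(2,3).
Applying p(0)=4, q(0)=1 gives K_1=-10, K_2=7.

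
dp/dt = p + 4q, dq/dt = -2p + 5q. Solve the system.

p(t) = -C_1e^(3t)sin(2t) + C_1e^(3t)cos(2t) + C_2e^(3t)sin(2t) + C_2e^(3t)cos(2t), q(t) = -C_1e^(3t)sin(2t) + C_2e^(3t)cos(2t)

Coefficient matrix A = [[1, 4], [-2, 5]].
Characteristic polynomial det(A - λI) = λ^2 - 6λ + 13 = 0.
Eigenvalues λ = 3 ± 2i (complex conjugate pair).
For λ=3+2i: an eigenvector is (1,0) - i(-1,-1) = (1 + i, 0 + i).
A real fundamental pair from Re and Im of e^((3+2i)t)v: X_1 = e^(3t)(cos(2t)·(1,0) + sin(2t)·(-1,-1)), X_2 = e^(3t)(sin(2t)·(1,0) - cos(2t)·(-1,-1)).
General solution: C_1X_1 + C_2X_2.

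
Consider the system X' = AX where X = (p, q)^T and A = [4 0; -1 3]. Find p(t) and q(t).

p(t) = C_1e^(4t), q(t) = -C_1e^(4t) - C_2e^(3t)

Coefficient matrix A = [[4, 0], [-1, 3]].
Characteristic polynomial det(A - λI) = λ^2 - 7λ + 12 = 0.
Eigenvalues λ = 4, 3.
For λ=4: (A-λI) row 2 is [-1, -1], so an eigenvector is (1, -1).
For λ=3: (A-λI) row 1 is [1, 0], so an eigenvector is (0, -1).
General solution: C_1e^(4t)(1,-1) + C_2e^(3t)(0,-1).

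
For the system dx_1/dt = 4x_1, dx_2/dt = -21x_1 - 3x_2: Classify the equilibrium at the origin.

saddle

A = [[4,0],[-21,-3]]; det(A-λI) = λ^2 - λ - 12.
λ = 4, -3: opposite signs.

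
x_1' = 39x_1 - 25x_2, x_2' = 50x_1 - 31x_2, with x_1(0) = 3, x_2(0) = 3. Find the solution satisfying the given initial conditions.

Coefficient matrix A = [[39, -25], [50, -31]].
Characteristic polynomial det(A - λI) = λ^2 - 8λ + 41 = 0.
Eigenvalues λ = 4 ± 5i (complex conjugate pair).
For λ=4+5i: an eigenvector is (-1,-1) - i(-2,-3) = (-1 + 2i, -1 + 3i).
A real fundamental pair from Re and Im of e^((4+5i)t)v: X_1 = e^(4t)(cos(5t)·(-1,-1) + sin(5t)·(-2,-3)), X_2 = e^(4t)(sin(5t)·(-1,-1) - cos(5t)·(-2,-3)).
General solution: c_1X_1 + c_2X_2.
Applying x_1(0)=3, x_2(0)=3 gives c_1=-3, c_2=0.

x_1(t) = 6e^(4t)sin(5t) + 3e^(4t)cos(5t), x_2(t) = 9e^(4t)sin(5t) + 3e^(4t)cos(5t)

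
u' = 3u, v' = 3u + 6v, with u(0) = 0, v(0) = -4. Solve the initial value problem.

u(t) = 0, v(t) = -4e^(6t)

Coefficient matrix A = [[3, 0], [3, 6]].
Characteristic polynomial det(A - λI) = λ^2 - 9λ + 18 = 0.
Eigenvalues λ = 6, 3.
For λ=6: (A-λI) row 1 is [-3, 0], so an eigenvector is (0, -1).
For λ=3: (A-λI) row 2 is [3, 3], so an eigenvector is (1, -1).
General solution: C_1e^(6t)(0,-1) + C_2e^(3t)(1,-1).
Applying u(0)=0, v(0)=-4 gives C_1=4, C_2=0.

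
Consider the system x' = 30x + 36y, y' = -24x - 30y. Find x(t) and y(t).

x(t) = 3c_1e^(6t) - c_2e^(-6t), y(t) = -2c_1e^(6t) + c_2e^(-6t)

Coefficient matrix A = [[30, 36], [-24, -30]].
Characteristic polynomial det(A - λI) = λ^2 - 36 = 0.
Eigenvalues λ = 6, -6.
For λ=6: (A-λI) row 1 is [24, 36], so an eigenvector is (3, -2).
For λ=-6: (A-λI) row 1 is [36, 36], so an eigenvector is (-1, 1).
General solution: c_1e^(6t)(3,-2) + c_2e^(-6t)(-1,1).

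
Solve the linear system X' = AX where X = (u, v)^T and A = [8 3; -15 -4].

u(t) = K_1e^(2t)sin(3t) - K_2e^(2t)cos(3t), v(t) = -2K_1e^(2t)sin(3t) + K_1e^(2t)cos(3t) + K_2e^(2t)sin(3t) + 2K_2e^(2t)cos(3t)

Coefficient matrix A = [[8, 3], [-15, -4]].
Characteristic polynomial det(A - λI) = λ^2 - 4λ + 13 = 0.
Eigenvalues λ = 2 ± 3i (complex conjugate pair).
For λ=2+3i: an eigenvector is (0,1) - i(1,-2) = (0 - i, 1 + 2i).
A real fundamental pair from Re and Im of e^((2+3i)t)v: X_1 = e^(2t)(cos(3t)·(0,1) + sin(3t)·(1,-2)), X_2 = e^(2t)(sin(3t)·(0,1) - cos(3t)·(1,-2)).
General solution: K_1X_1 + K_2X_2.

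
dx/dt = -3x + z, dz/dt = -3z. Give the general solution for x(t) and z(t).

x(t) = -K_1e^(-3t) - K_2te^(-3t) + 2K_2e^(-3t), z(t) = -K_2e^(-3t)

Coefficient matrix A = [[-3, 1], [0, -3]].
Characteristic polynomial det(A - λI) = λ^2 + 6λ + 9 = 0.
Single eigenvalue λ = -3 with algebraic multiplicity 2.
Eigenvector v = (-1,0); generalized eigenvector w with (A-λI)w=v is (2,-1).
General solution: e^(-3t)[K_1·v + K_2·(t·v + w)].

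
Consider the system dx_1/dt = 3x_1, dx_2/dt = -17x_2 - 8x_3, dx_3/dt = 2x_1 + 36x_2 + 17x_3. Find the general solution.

x_1(t) = K_3e^(3t), x_2(t) = 4K_1e^(t) + K_2e^(-t) - 2K_3e^(3t), x_3(t) = -9K_1e^(t) - 2K_2e^(-t) + 5K_3e^(3t)

Coefficient matrix A = [[3, 0, 0], [0, -17, -8], [2, 36, 17]].
det(A - λI) = 0 gives eigenvalues λ = 1, -1, 3.
For λ=1: eigenvector (0,4,-9).
For λ=-1: eigenvector (0,1,-2).
For λ=3: eigenvector (1,-2,5).
General solution: K_1e^(t)(0,4,-9) + K_2e^(-t)(0,1,-2) + K_3e^(3t)(1,-2,5).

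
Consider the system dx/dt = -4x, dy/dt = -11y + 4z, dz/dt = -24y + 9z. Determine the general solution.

Coefficient matrix A = [[-4, 0, 0], [0, -11, 4], [0, -24, 9]].
det(A - λI) = 0 gives eigenvalues λ = 1, -4, -3.
For λ=1: eigenvector (0,1,3).
For λ=-4: eigenvector (1,0,0).
For λ=-3: eigenvector (0,-1,-2).
General solution: C_1e^(t)(0,1,3) + C_2e^(-4t)(1,0,0) + C_3e^(-3t)(0,-1,-2).

x(t) = C_2e^(-4t), y(t) = C_1e^(t) - C_3e^(-3t), z(t) = 3C_1e^(t) - 2C_3e^(-3t)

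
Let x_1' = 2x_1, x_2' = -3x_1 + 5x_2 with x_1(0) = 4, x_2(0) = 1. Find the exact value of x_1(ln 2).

A = [[2,0],[-3,5]]; eigenvalues λ = 2, 5.
Eigenvectors: (1,1) for λ=2, (0,-1) for λ=5.
From the initial condition, c_1 = 4, c_2 = 3.
x_1(ln 2) = (4)(2^2)(1) + (3)(2^5)(0) = 16.

16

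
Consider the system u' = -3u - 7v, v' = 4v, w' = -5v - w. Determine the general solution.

Coefficient matrix A = [[-3, -7, 0], [0, 4, 0], [0, -5, -1]].
det(A - λI) = 0 gives eigenvalues λ = 4, -3, -1.
For λ=4: eigenvector (-1,1,-1).
For λ=-3: eigenvector (1,0,0).
For λ=-1: eigenvector (0,0,1).
General solution: C_1e^(4t)(-1,1,-1) + C_2e^(-3t)(1,0,0) + C_3e^(-t)(0,0,1).

u(t) = -C_1e^(4t) + C_2e^(-3t), v(t) = C_1e^(4t), w(t) = -C_1e^(4t) + C_3e^(-t)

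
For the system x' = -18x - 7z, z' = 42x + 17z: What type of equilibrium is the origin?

saddle

A = [[-18,-7],[42,17]]; det(A-λI) = λ^2 + λ - 12.
λ = 3, -4: opposite signs.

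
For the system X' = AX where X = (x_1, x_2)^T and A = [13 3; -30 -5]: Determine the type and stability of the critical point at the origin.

A = [[13,3],[-30,-5]]; det(A-λI) = λ^2 - 8λ + 25.
λ = 4 ± 3i: positive real part.

unstable spiral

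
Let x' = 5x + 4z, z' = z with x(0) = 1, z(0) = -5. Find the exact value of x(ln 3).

A = [[5,4],[0,1]]; eigenvalues λ = 5, 1.
Eigenvectors: (1,0) for λ=5, (1,-1) for λ=1.
From the initial condition, c_1 = -4, c_2 = 5.
x(ln 3) = (-4)(3^5)(1) + (5)(3^1)(1) = -957.

-957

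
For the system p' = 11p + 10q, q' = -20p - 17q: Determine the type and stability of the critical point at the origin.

A = [[11,10],[-20,-17]]; det(A-λI) = λ^2 + 6λ + 13.
λ = -3 ± 2i: negative real part.

stable spiral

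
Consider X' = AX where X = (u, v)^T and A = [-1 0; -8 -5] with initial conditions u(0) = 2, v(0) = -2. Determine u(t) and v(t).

u(t) = 2e^(-t), v(t) = -4e^(-t) + 2e^(-5t)

Coefficient matrix A = [[-1, 0], [-8, -5]].
Characteristic polynomial det(A - λI) = λ^2 + 6λ + 5 = 0.
Eigenvalues λ = -5, -1.
For λ=-5: (A-λI) row 1 is [4, 0], so an eigenvector is (0, -1).
For λ=-1: (A-λI) row 2 is [-8, -4], so an eigenvector is (-1, 2).
General solution: c_1e^(-5t)(0,-1) + c_2e^(-t)(-1,2).
Applying u(0)=2, v(0)=-2 gives c_1=-2, c_2=-2.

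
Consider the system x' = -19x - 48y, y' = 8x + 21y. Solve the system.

Coefficient matrix A = [[-19, -48], [8, 21]].
Characteristic polynomial det(A - λI) = λ^2 - 2λ - 15 = 0.
Eigenvalues λ = -3, 5.
For λ=-3: (A-λI) row 1 is [-16, -48], so an eigenvector is (-3, 1).
For λ=5: (A-λI) row 1 is [-24, -48], so an eigenvector is (2, -1).
General solution: c_1e^(-3t)(-3,1) + c_2e^(5t)(2,-1).

x(t) = -3c_1e^(-3t) + 2c_2e^(5t), y(t) = c_1e^(-3t) - c_2e^(5t)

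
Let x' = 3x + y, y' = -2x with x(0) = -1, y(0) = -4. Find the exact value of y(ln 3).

A = [[3,1],[-2,0]]; eigenvalues λ = 1, 2.
Eigenvectors: (1,-2) for λ=1, (1,-1) for λ=2.
From the initial condition, c_1 = 5, c_2 = -6.
y(ln 3) = (5)(3^1)(-2) + (-6)(3^2)(-1) = 24.

24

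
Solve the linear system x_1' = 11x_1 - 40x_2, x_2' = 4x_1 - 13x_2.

x_1(t) = -3c_1e^(-t)sin(4t) - c_1e^(-t)cos(4t) - c_2e^(-t)sin(4t) + 3c_2e^(-t)cos(4t), x_2(t) = -c_1e^(-t)sin(4t) + c_2e^(-t)cos(4t)

Coefficient matrix A = [[11, -40], [4, -13]].
Characteristic polynomial det(A - λI) = λ^2 + 2λ + 17 = 0.
Eigenvalues λ = -1 ± 4i (complex conjugate pair).
For λ=-1+4i: an eigenvector is (-1,0) - i(-3,-1) = (-1 + 3i, 0 + i).
A real fundamental pair from Re and Im of e^((-1+4i)t)v: X_1 = e^(-t)(cos(4t)·(-1,0) + sin(4t)·(-3,-1)), X_2 = e^(-t)(sin(4t)·(-1,0) - cos(4t)·(-3,-1)).
General solution: c_1X_1 + c_2X_2.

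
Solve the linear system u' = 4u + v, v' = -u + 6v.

Coefficient matrix A = [[4, 1], [-1, 6]].
Characteristic polynomial det(A - λI) = λ^2 - 10λ + 25 = 0.
Single eigenvalue λ = 5 with algebraic multiplicity 2.
Eigenvector v = (1,1); generalized eigenvector w with (A-λI)w=v is (2,3).
General solution: e^(5t)[K_1·v + K_2·(t·v + w)].

u(t) = K_1e^(5t) + K_2te^(5t) + 2K_2e^(5t), v(t) = K_1e^(5t) + K_2te^(5t) + 3K_2e^(5t)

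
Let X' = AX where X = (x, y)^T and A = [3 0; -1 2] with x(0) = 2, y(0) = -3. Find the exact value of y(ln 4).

A = [[3,0],[-1,2]]; eigenvalues λ = 2, 3.
Eigenvectors: (0,-1) for λ=2, (-1,1) for λ=3.
From the initial condition, c_1 = 1, c_2 = -2.
y(ln 4) = (1)(4^2)(-1) + (-2)(4^3)(1) = -144.

-144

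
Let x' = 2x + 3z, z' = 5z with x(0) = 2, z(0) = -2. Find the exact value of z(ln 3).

A = [[2,3],[0,5]]; eigenvalues λ = 2, 5.
Eigenvectors: (-1,0) for λ=2, (1,1) for λ=5.
From the initial condition, c_1 = -4, c_2 = -2.
z(ln 3) = (-4)(3^2)(0) + (-2)(3^5)(1) = -486.

-486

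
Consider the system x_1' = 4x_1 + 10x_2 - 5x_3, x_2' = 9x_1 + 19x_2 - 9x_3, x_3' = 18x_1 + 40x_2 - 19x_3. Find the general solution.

Coefficient matrix A = [[4, 10, -5], [9, 19, -9], [18, 40, -19]].
det(A - λI) = 0 gives eigenvalues λ = 4, 1, -1.
For λ=4: eigenvector (1,3,6).
For λ=1: eigenvector (0,1,2).
For λ=-1: eigenvector (1,0,1).
General solution: C_1e^(4t)(1,3,6) + C_2e^(t)(0,1,2) + C_3e^(-t)(1,0,1).

x_1(t) = C_1e^(4t) + C_3e^(-t), x_2(t) = 3C_1e^(4t) + C_2e^(t), x_3(t) = 6C_1e^(4t) + 2C_2e^(t) + C_3e^(-t)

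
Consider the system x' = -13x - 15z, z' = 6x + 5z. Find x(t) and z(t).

x(t) = -c_1e^(-4t)sin(3t) + 2c_1e^(-4t)cos(3t) + 2c_2e^(-4t)sin(3t) + c_2e^(-4t)cos(3t), z(t) = c_1e^(-4t)sin(3t) - c_1e^(-4t)cos(3t) - c_2e^(-4t)sin(3t) - c_2e^(-4t)cos(3t)

Coefficient matrix A = [[-13, -15], [6, 5]].
Characteristic polynomial det(A - λI) = λ^2 + 8λ + 25 = 0.
Eigenvalues λ = -4 ± 3i (complex conjugate pair).
For λ=-4+3i: an eigenvector is (2,-1) - i(-1,1) = (2 + i, -1 - i).
A real fundamental pair from Re and Im of e^((-4+3i)t)v: X_1 = e^(-4t)(cos(3t)·(2,-1) + sin(3t)·(-1,1)), X_2 = e^(-4t)(sin(3t)·(2,-1) - cos(3t)·(-1,1)).
General solution: c_1X_1 + c_2X_2.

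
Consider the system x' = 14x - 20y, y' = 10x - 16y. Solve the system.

x(t) = -2C_1e^(4t) + C_2e^(-6t), y(t) = -C_1e^(4t) + C_2e^(-6t)

Coefficient matrix A = [[14, -20], [10, -16]].
Characteristic polynomial det(A - λI) = λ^2 + 2λ - 24 = 0.
Eigenvalues λ = 4, -6.
For λ=4: (A-λI) row 1 is [10, -20], so an eigenvector is (-2, -1).
For λ=-6: (A-λI) row 1 is [20, -20], so an eigenvector is (1, 1).
General solution: C_1e^(4t)(-2,-1) + C_2e^(-6t)(1,1).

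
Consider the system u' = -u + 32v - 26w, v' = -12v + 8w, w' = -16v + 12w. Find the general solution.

u(t) = c_1e^(-t) - 4c_2e^(4t) + 2c_3e^(-4t), v(t) = c_2e^(4t) - c_3e^(-4t), w(t) = 2c_2e^(4t) - c_3e^(-4t)

Coefficient matrix A = [[-1, 32, -26], [0, -12, 8], [0, -16, 12]].
det(A - λI) = 0 gives eigenvalues λ = -1, 4, -4.
For λ=-1: eigenvector (1,0,0).
For λ=4: eigenvector (-4,1,2).
For λ=-4: eigenvector (2,-1,-1).
General solution: c_1e^(-t)(1,0,0) + c_2e^(4t)(-4,1,2) + c_3e^(-4t)(2,-1,-1).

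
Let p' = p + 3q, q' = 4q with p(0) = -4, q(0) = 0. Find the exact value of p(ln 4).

-16

A = [[1,3],[0,4]]; eigenvalues λ = 4, 1.
Eigenvectors: (-1,-1) for λ=4, (1,0) for λ=1.
From the initial condition, c_1 = 0, c_2 = -4.
p(ln 4) = (0)(4^4)(-1) + (-4)(4^1)(1) = -16.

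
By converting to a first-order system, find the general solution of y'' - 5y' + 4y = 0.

y(t) = K_1e^(4t) + K_2e^(t)

Let x_1 = y, x_2 = y'. Then x_1' = x_2 and x_2' = -4x_1 + 5x_2.
A = [[0,1],[-4,5]]; det(A-λI) = λ^2 - 5λ + 4.
Eigenvalues λ = 4, 1 with eigenvectors (1,4), (1,1).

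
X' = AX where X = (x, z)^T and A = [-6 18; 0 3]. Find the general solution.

Coefficient matrix A = [[-6, 18], [0, 3]].
Characteristic polynomial det(A - λI) = λ^2 + 3λ - 18 = 0.
Eigenvalues λ = -6, 3.
For λ=-6: (A-λI) row 1 is [0, 18], so an eigenvector is (1, 0).
For λ=3: (A-λI) row 1 is [-9, 18], so an eigenvector is (-2, -1).
General solution: c_1e^(-6t)(1,0) + c_2e^(3t)(-2,-1).

x(t) = c_1e^(-6t) - 2c_2e^(3t), z(t) = -c_2e^(3t)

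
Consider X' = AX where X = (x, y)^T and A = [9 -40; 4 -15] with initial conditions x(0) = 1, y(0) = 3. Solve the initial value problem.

x(t) = -27e^(-3t)sin(4t) + e^(-3t)cos(4t), y(t) = -8e^(-3t)sin(4t) + 3e^(-3t)cos(4t)

Coefficient matrix A = [[9, -40], [4, -15]].
Characteristic polynomial det(A - λI) = λ^2 + 6λ + 25 = 0.
Eigenvalues λ = -3 ± 4i (complex conjugate pair).
For λ=-3+4i: an eigenvector is (3,1) - i(-1,0) = (3 + i, 1).
A real fundamental pair from Re and Im of e^((-3+4i)t)v: X_1 = e^(-3t)(cos(4t)·(3,1) + sin(4t)·(-1,0)), X_2 = e^(-3t)(sin(4t)·(3,1) - cos(4t)·(-1,0)).
General solution: C_1X_1 + C_2X_2.
Applying x(0)=1, y(0)=3 gives C_1=3, C_2=-8.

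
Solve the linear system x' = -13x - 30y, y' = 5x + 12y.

Coefficient matrix A = [[-13, -30], [5, 12]].
Characteristic polynomial det(A - λI) = λ^2 + λ - 6 = 0.
Eigenvalues λ = 2, -3.
For λ=2: (A-λI) row 1 is [-15, -30], so an eigenvector is (2, -1).
For λ=-3: (A-λI) row 1 is [-10, -30], so an eigenvector is (3, -1).
General solution: K_1e^(2t)(2,-1) + K_2e^(-3t)(3,-1).

x(t) = 2K_1e^(2t) + 3K_2e^(-3t), y(t) = -K_1e^(2t) - K_2e^(-3t)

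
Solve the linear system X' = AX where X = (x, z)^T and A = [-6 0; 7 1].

Coefficient matrix A = [[-6, 0], [7, 1]].
Characteristic polynomial det(A - λI) = λ^2 + 5λ - 6 = 0.
Eigenvalues λ = -6, 1.
For λ=-6: (A-λI) row 2 is [7, 7], so an eigenvector is (-1, 1).
For λ=1: (A-λI) row 1 is [-7, 0], so an eigenvector is (0, 1).
General solution: C_1e^(-6t)(-1,1) + C_2e^(t)(0,1).

x(t) = -C_1e^(-6t), z(t) = C_1e^(-6t) + C_2e^(t)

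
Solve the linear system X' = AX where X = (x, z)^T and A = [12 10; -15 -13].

Coefficient matrix A = [[12, 10], [-15, -13]].
Characteristic polynomial det(A - λI) = λ^2 + λ - 6 = 0.
Eigenvalues λ = 2, -3.
For λ=2: (A-λI) row 1 is [10, 10], so an eigenvector is (-1, 1).
For λ=-3: (A-λI) row 1 is [15, 10], so an eigenvector is (2, -3).
General solution: K_1e^(2t)(-1,1) + K_2e^(-3t)(2,-3).

x(t) = -K_1e^(2t) + 2K_2e^(-3t), z(t) = K_1e^(2t) - 3K_2e^(-3t)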